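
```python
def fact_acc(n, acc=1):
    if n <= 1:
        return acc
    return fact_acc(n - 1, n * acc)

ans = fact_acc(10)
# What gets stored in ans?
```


fact_acc(10, 1)
= fact_acc(9, 10 * 1) = fact_acc(9, 10)
= fact_acc(8, 9 * 10) = fact_acc(8, 90)
= fact_acc(7, 8 * 90) = fact_acc(7, 720)
= fact_acc(6, 7 * 720) = fact_acc(6, 5040)
= fact_acc(5, 6 * 5040) = fact_acc(5, 30240)
= fact_acc(4, 5 * 30240) = fact_acc(4, 151200)
= fact_acc(3, 4 * 151200) = fact_acc(3, 604800)
= fact_acc(2, 3 * 604800) = fact_acc(2, 1814400)
= fact_acc(1, 2 * 1814400) = fact_acc(1, 3628800)
n <= 1, return acc = 3628800


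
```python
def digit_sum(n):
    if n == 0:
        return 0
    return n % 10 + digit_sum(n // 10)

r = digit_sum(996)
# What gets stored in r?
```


digit_sum(996)
= 6 + digit_sum(99)
= 6 + 9 + digit_sum(9)
= 6 + 9 + 9 + digit_sum(0)
= 6 + 9 + 9 + 0
= 24


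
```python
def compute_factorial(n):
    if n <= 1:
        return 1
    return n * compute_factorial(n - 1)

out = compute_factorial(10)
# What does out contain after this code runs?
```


compute_factorial(10)
= 10 * compute_factorial(9)
= 10 * 9 * compute_factorial(8)
= 10 * 9 * 8 * compute_factorial(7)
= 10 * 9 * 8 * 7 * compute_factorial(6)
= 10 * 9 * 8 * 7 * 6 * compute_factorial(5)
= 10 * 9 * 8 * 7 * 6 * 5 * compute_factorial(4)
= 10 * 9 * 8 * 7 * 6 * 5 * 4 * compute_factorial(3)
= 10 * 9 * 8 * 7 * 6 * 5 * 4 * 3 * compute_factorial(2)
= 10 * 9 * 8 * 7 * 6 * 5 * 4 * 3 * 2 * compute_factorial(1)
= 10 * 9 * 8 * 7 * 6 * 5 * 4 * 3 * 2 * 1
= 3628800


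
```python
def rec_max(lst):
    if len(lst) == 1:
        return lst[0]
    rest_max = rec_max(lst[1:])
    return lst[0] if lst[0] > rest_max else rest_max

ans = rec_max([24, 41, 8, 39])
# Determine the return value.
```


rec_max([24, 41, 8, 39])
= compare 24 with rec_max([41, 8, 39])
= compare 41 with rec_max([8, 39])
= compare 8 with rec_max([39])
Base: rec_max([39]) = 39
compare 8 with 39: max = 39
compare 41 with 39: max = 41
compare 24 with 41: max = 41
= 41


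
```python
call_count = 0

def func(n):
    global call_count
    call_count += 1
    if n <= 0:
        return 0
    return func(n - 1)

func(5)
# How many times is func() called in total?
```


func(5) calls func(4) calls ... calls func(0)
Total calls: 5 + 1 (for base case) = 6


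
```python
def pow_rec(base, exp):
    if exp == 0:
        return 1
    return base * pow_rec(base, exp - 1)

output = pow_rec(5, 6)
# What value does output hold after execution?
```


pow_rec(5, 6)
= 5 * pow_rec(5, 5)
= 5 * 5 * pow_rec(5, 4)
= 5 * 5 * 5 * pow_rec(5, 3)
= 5 * 5 * 5 * 5 * pow_rec(5, 2)
= 5 * 5 * 5 * 5 * 5 * pow_rec(5, 1)
= 5 * 5 * 5 * 5 * 5 * 5 * pow_rec(5, 0)
= 5 * 5 * 5 * 5 * 5 * 5 * 1
= 15625


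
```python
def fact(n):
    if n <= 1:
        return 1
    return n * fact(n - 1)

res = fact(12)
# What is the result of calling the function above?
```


fact(12)
= 12 * fact(11)
= 12 * 11 * fact(10)
= 12 * 11 * 10 * fact(9)
= 12 * 11 * 10 * 9 * fact(8)
= 12 * 11 * 10 * 9 * 8 * fact(7)
= 12 * 11 * 10 * 9 * 8 * 7 * fact(6)
= 12 * 11 * 10 * 9 * 8 * 7 * 6 * fact(5)
= 12 * 11 * 10 * 9 * 8 * 7 * 6 * 5 * fact(4)
= 12 * 11 * 10 * 9 * 8 * 7 * 6 * 5 * 4 * fact(3)
= 12 * 11 * 10 * 9 * 8 * 7 * 6 * 5 * 4 * 3 * fact(2)
= 12 * 11 * 10 * 9 * 8 * 7 * 6 * 5 * 4 * 3 * 2 * fact(1)
= 12 * 11 * 10 * 9 * 8 * 7 * 6 * 5 * 4 * 3 * 2 * 1
= 479001600


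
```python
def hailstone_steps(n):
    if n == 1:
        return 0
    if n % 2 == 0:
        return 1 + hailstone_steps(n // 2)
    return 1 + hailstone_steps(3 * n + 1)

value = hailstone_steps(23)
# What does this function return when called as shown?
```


hailstone_steps(23)
23 is odd -> 3*23+1 = 70 -> hailstone_steps(70)
70 is even -> hailstone_steps(35)
35 is odd -> 3*35+1 = 106 -> hailstone_steps(106)
106 is even -> hailstone_steps(53)
53 is odd -> 3*53+1 = 160 -> hailstone_steps(160)
160 is even -> hailstone_steps(80)
80 is even -> hailstone_steps(40)
40 is even -> hailstone_steps(20)
20 is even -> hailstone_steps(10)
10 is even -> hailstone_steps(5)
5 is odd -> 3*5+1 = 16 -> hailstone_steps(16)
16 is even -> hailstone_steps(8)
8 is even -> hailstone_steps(4)
4 is even -> hailstone_steps(2)
2 is even -> hailstone_steps(1)
Reached 1 after 15 steps
= 15


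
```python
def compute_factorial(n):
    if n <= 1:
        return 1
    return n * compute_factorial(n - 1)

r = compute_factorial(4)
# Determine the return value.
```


compute_factorial(4)
= 4 * compute_factorial(3)
= 4 * 3 * compute_factorial(2)
= 4 * 3 * 2 * compute_factorial(1)
= 4 * 3 * 2 * 1
= 24


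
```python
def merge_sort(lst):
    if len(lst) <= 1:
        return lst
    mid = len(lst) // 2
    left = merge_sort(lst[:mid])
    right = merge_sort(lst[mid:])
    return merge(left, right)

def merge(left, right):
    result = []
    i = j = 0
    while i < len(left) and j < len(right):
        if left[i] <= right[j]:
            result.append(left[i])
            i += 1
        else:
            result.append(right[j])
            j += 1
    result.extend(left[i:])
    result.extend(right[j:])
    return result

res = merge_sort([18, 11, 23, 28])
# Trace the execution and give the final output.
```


merge_sort([18, 11, 23, 28])
Split into [18, 11] and [23, 28]
Left sorted: [11, 18]
Right sorted: [23, 28]
Merge [11, 18] and [23, 28]
= [11, 18, 23, 28]


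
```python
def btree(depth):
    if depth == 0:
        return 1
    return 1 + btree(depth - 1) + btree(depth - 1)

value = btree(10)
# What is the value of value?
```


btree(10)
= 1 + btree(9) + btree(9)
= 1 + 2 * btree(9)
btree(k) = 2^(k+1) - 1
btree(0) = 1
btree(1) = 3
btree(2) = 7
btree(3) = 15
btree(4) = 31
btree(10) = 2^11 - 1 = 2047


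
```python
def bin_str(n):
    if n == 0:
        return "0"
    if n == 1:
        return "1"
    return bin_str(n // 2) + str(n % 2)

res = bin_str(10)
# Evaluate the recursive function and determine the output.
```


bin_str(10)
= bin_str(5) + "0"
= bin_str(2) + "1" + "0"
= bin_str(1) + "0" + "1" + "0"
= "1" + "0" + "1" + "0"
= "1010"


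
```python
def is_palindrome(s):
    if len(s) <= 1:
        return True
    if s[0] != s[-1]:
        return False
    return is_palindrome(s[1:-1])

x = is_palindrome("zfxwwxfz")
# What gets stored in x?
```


is_palindrome("zfxwwxfz")
"zfxwwxfz": s[0]='z' == s[-1]='z' -> is_palindrome("fxwwxf")
"fxwwxf": s[0]='f' == s[-1]='f' -> is_palindrome("xwwx")
"xwwx": s[0]='x' == s[-1]='x' -> is_palindrome("ww")
"ww": s[0]='w' == s[-1]='w' -> is_palindrome("")
"": len <= 1 -> True
= True


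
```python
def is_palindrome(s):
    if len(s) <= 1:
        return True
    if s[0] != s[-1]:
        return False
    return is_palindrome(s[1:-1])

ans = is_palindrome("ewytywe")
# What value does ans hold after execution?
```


is_palindrome("ewytywe")
"ewytywe": s[0]='e' == s[-1]='e' -> is_palindrome("wytyw")
"wytyw": s[0]='w' == s[-1]='w' -> is_palindrome("yty")
"yty": s[0]='y' == s[-1]='y' -> is_palindrome("t")
"t": len <= 1 -> True
= True


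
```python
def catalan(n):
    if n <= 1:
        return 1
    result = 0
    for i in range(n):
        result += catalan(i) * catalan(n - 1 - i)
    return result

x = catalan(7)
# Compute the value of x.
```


catalan(7)
= sum of catalan(i) * catalan(7-1-i) for i in 0..6
First compute sub-values bottom-up:
  catalan(0) = 1, catalan(1) = 1
  catalan(2) = 1*1 + 1*1 = 2
  catalan(3) = 1*2 + 1*1 + 2*1 = 5
  catalan(4) = 1*5 + 1*2 + 2*1 + 5*1 = 14
  catalan(5) = 1*14 + 1*5 + 2*2 + 5*1 + 14*1 = 42
  catalan(6) = 1*42 + 1*14 + 2*5 + 5*2 + 14*1 + 42*1 = 132
Now catalan(7):
  catalan(0)*catalan(6) = 1*132 = 132
  catalan(1)*catalan(5) = 1*42 = 42
  catalan(2)*catalan(4) = 2*14 = 28
  catalan(3)*catalan(3) = 5*5 = 25
  catalan(4)*catalan(2) = 14*2 = 28
  catalan(5)*catalan(1) = 42*1 = 42
  catalan(6)*catalan(0) = 132*1 = 132
= 132 + 42 + 28 + 25 + 28 + 42 + 132
= 429


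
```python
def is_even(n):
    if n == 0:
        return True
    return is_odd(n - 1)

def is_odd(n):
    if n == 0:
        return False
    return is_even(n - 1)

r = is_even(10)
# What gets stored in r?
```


is_even(10)
= is_odd(9)
= is_even(8)
= is_odd(7)
= is_even(6)
= is_odd(5)
= is_even(4)
= is_odd(3)
= is_even(2)
= is_odd(1)
= is_even(0)
n == 0: return True
= True


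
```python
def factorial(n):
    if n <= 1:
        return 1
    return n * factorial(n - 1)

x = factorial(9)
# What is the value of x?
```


factorial(9)
= 9 * factorial(8)
= 9 * 8 * factorial(7)
= 9 * 8 * 7 * factorial(6)
= 9 * 8 * 7 * 6 * factorial(5)
= 9 * 8 * 7 * 6 * 5 * factorial(4)
= 9 * 8 * 7 * 6 * 5 * 4 * factorial(3)
= 9 * 8 * 7 * 6 * 5 * 4 * 3 * factorial(2)
= 9 * 8 * 7 * 6 * 5 * 4 * 3 * 2 * factorial(1)
= 9 * 8 * 7 * 6 * 5 * 4 * 3 * 2 * 1
= 362880


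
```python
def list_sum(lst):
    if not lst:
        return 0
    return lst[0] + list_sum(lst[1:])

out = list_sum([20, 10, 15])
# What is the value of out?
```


list_sum([20, 10, 15])
= 20 + list_sum([10, 15])
= 20 + 10 + list_sum([15])
= 20 + 10 + 15 + list_sum([])
= 20 + 10 + 15 + 0
= 45


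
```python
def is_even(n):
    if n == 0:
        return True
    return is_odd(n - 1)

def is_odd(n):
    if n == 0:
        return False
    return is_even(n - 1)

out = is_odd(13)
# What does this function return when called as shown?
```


is_odd(13)
= is_even(12)
= is_odd(11)
= is_even(10)
= is_odd(9)
= is_even(8)
= is_odd(7)
= is_even(6)
= is_odd(5)
= is_even(4)
= is_odd(3)
= is_even(2)
= is_odd(1)
= is_even(0)
n == 0: return True
= True


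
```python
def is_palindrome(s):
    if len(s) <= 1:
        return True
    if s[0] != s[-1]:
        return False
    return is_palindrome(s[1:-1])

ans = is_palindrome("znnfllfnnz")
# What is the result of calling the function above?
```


is_palindrome("znnfllfnnz")
"znnfllfnnz": s[0]='z' == s[-1]='z' -> is_palindrome("nnfllfnn")
"nnfllfnn": s[0]='n' == s[-1]='n' -> is_palindrome("nfllfn")
"nfllfn": s[0]='n' == s[-1]='n' -> is_palindrome("fllf")
"fllf": s[0]='f' == s[-1]='f' -> is_palindrome("ll")
"ll": s[0]='l' == s[-1]='l' -> is_palindrome("")
"": len <= 1 -> True
= True


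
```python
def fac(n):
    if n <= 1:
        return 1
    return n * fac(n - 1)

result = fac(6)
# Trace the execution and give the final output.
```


fac(6)
= 6 * fac(5)
= 6 * 5 * fac(4)
= 6 * 5 * 4 * fac(3)
= 6 * 5 * 4 * 3 * fac(2)
= 6 * 5 * 4 * 3 * 2 * fac(1)
= 6 * 5 * 4 * 3 * 2 * 1
= 720


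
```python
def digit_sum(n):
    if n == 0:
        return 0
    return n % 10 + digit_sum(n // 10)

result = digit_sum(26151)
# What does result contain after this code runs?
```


digit_sum(26151)
= 1 + digit_sum(2615)
= 1 + 5 + digit_sum(261)
= 1 + 5 + 1 + digit_sum(26)
= 1 + 5 + 1 + 6 + digit_sum(2)
= 1 + 5 + 1 + 6 + 2 + digit_sum(0)
= 1 + 5 + 1 + 6 + 2 + 0
= 15


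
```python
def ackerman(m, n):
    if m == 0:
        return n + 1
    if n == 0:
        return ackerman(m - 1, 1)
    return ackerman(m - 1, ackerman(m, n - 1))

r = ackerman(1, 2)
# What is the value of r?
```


ackerman(1, 2)
= ackerman(0, ackerman(1, 1))
First compute ackerman(1, 1) = 3
= ackerman(0, 3)
= 4


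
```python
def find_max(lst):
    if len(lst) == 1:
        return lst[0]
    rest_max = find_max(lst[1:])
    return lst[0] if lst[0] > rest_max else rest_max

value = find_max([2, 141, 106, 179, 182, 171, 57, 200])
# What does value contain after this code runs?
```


find_max([2, 141, 106, 179, 182, 171, 57, 200])
= compare 2 with find_max([141, 106, 179, 182, 171, 57, 200])
= compare 141 with find_max([106, 179, 182, 171, 57, 200])
= compare 106 with find_max([179, 182, 171, 57, 200])
= compare 179 with find_max([182, 171, 57, 200])
= compare 182 with find_max([171, 57, 200])
= compare 171 with find_max([57, 200])
= compare 57 with find_max([200])
Base: find_max([200]) = 200
compare 57 with 200: max = 200
compare 171 with 200: max = 200
compare 182 with 200: max = 200
compare 179 with 200: max = 200
compare 106 with 200: max = 200
compare 141 with 200: max = 200
compare 2 with 200: max = 200
= 200


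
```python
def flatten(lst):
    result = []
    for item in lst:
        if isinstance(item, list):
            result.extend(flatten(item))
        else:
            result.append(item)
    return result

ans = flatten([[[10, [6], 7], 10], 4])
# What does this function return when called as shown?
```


flatten([[[10, [6], 7], 10], 4])
Processing each element:
  [[10, [6], 7], 10] is a list -> flatten recursively -> [10, 6, 7, 10]
  4 is not a list -> append 4
= [10, 6, 7, 10, 4]


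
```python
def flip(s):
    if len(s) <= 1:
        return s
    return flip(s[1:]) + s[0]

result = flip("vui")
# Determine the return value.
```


flip("vui")
= flip("ui") + "v"
= flip("i") + "u" + "v"
= "i" + "u" + "v"
= "iuv"


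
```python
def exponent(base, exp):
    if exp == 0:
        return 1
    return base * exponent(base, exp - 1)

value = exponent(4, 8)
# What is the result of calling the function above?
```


exponent(4, 8)
= 4 * exponent(4, 7)
= 4 * 4 * exponent(4, 6)
= 4 * 4 * 4 * exponent(4, 5)
= 4 * 4 * 4 * 4 * exponent(4, 4)
= 4 * 4 * 4 * 4 * 4 * exponent(4, 3)
= 4 * 4 * 4 * 4 * 4 * 4 * exponent(4, 2)
= 4 * 4 * 4 * 4 * 4 * 4 * 4 * exponent(4, 1)
= 4 * 4 * 4 * 4 * 4 * 4 * 4 * 4 * exponent(4, 0)
= 4 * 4 * 4 * 4 * 4 * 4 * 4 * 4 * 1
= 65536


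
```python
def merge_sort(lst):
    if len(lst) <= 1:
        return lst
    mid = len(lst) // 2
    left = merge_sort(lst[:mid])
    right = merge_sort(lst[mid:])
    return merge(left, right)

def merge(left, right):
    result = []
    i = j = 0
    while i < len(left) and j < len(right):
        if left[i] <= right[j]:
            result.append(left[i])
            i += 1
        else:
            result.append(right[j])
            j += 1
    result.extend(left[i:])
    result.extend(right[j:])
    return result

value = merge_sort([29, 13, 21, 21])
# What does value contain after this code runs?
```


merge_sort([29, 13, 21, 21])
Split into [29, 13] and [21, 21]
Left sorted: [13, 29]
Right sorted: [21, 21]
Merge [13, 29] and [21, 21]
= [13, 21, 21, 29]


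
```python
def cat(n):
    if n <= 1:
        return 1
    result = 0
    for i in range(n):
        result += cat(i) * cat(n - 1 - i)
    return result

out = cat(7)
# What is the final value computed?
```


cat(7)
= sum of cat(i) * cat(7-1-i) for i in 0..6
First compute sub-values bottom-up:
  cat(0) = 1, cat(1) = 1
  cat(2) = 1*1 + 1*1 = 2
  cat(3) = 1*2 + 1*1 + 2*1 = 5
  cat(4) = 1*5 + 1*2 + 2*1 + 5*1 = 14
  cat(5) = 1*14 + 1*5 + 2*2 + 5*1 + 14*1 = 42
  cat(6) = 1*42 + 1*14 + 2*5 + 5*2 + 14*1 + 42*1 = 132
Now cat(7):
  cat(0)*cat(6) = 1*132 = 132
  cat(1)*cat(5) = 1*42 = 42
  cat(2)*cat(4) = 2*14 = 28
  cat(3)*cat(3) = 5*5 = 25
  cat(4)*cat(2) = 14*2 = 28
  cat(5)*cat(1) = 42*1 = 42
  cat(6)*cat(0) = 132*1 = 132
= 132 + 42 + 28 + 25 + 28 + 42 + 132
= 429


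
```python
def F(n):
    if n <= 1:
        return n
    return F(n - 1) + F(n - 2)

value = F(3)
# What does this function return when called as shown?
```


F(3)
= F(2) + F(1)
Computing bottom-up: F(0)=0, F(1)=1, F(2)=1, F(3)=2
= 2


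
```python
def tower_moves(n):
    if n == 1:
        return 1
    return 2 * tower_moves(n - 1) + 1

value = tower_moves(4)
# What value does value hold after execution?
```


tower_moves(4)
= 2 * tower_moves(3) + 1
= 2 * (2 * tower_moves(2) + 1) + 1
= 2 * (2 * (2 * tower_moves(1) + 1) + 1) + 1
Now compute bottom-up:
tower_moves(1) = 1
tower_moves(2) = 2 * 1 + 1 = 3
tower_moves(3) = 2 * 3 + 1 = 7
tower_moves(4) = 2 * 7 + 1 = 15
= 15


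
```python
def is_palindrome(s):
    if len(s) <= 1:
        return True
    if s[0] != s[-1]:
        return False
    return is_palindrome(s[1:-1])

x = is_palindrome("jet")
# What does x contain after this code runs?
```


is_palindrome("jet")
"jet": s[0]='j' != s[-1]='t' -> False
= False


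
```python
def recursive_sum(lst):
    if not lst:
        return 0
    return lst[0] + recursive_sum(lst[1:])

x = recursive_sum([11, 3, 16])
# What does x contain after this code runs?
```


recursive_sum([11, 3, 16])
= 11 + recursive_sum([3, 16])
= 11 + 3 + recursive_sum([16])
= 11 + 3 + 16 + recursive_sum([])
= 11 + 3 + 16 + 0
= 30


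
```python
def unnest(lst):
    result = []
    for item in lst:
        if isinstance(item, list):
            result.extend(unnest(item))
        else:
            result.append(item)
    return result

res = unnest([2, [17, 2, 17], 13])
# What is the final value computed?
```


unnest([2, [17, 2, 17], 13])
Processing each element:
  2 is not a list -> append 2
  [17, 2, 17] is a list -> unnest recursively -> [17, 2, 17]
  13 is not a list -> append 13
= [2, 17, 2, 17, 13]


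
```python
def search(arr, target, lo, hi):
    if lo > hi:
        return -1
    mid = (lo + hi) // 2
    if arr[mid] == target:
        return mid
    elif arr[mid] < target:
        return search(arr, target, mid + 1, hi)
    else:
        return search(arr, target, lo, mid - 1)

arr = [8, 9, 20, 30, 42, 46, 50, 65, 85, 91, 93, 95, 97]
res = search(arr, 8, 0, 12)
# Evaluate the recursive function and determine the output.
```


search(arr, 8, 0, 12)
lo=0, hi=12, mid=6, arr[mid]=50
50 > 8, search left half
lo=0, hi=5, mid=2, arr[mid]=20
20 > 8, search left half
lo=0, hi=1, mid=0, arr[mid]=8
arr[0] == 8, found at index 0
= 0


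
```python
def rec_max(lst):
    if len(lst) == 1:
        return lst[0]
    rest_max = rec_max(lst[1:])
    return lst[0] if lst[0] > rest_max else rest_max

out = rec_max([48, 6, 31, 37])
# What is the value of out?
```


rec_max([48, 6, 31, 37])
= compare 48 with rec_max([6, 31, 37])
= compare 6 with rec_max([31, 37])
= compare 31 with rec_max([37])
Base: rec_max([37]) = 37
compare 31 with 37: max = 37
compare 6 with 37: max = 37
compare 48 with 37: max = 48
= 48


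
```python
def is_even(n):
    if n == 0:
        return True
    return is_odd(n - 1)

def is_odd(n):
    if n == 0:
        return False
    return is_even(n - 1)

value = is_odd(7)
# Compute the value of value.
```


is_odd(7)
= is_even(6)
= is_odd(5)
= is_even(4)
= is_odd(3)
= is_even(2)
= is_odd(1)
= is_even(0)
n == 0: return True
= True


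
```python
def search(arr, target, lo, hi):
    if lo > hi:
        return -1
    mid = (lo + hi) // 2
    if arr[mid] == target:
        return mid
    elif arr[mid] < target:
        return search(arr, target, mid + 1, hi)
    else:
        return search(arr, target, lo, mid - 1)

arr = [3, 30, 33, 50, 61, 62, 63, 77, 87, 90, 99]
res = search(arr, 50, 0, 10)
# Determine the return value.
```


search(arr, 50, 0, 10)
lo=0, hi=10, mid=5, arr[mid]=62
62 > 50, search left half
lo=0, hi=4, mid=2, arr[mid]=33
33 < 50, search right half
lo=3, hi=4, mid=3, arr[mid]=50
arr[3] == 50, found at index 3
= 3


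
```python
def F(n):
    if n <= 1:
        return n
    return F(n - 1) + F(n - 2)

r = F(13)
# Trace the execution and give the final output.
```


F(13)
= F(12) + F(11)
= (F(11) + F(10)) + F(11)
Computing bottom-up: F(0)=0, F(1)=1, F(2)=1, F(3)=2, F(4)=3, F(5)=5, F(6)=8, F(7)=13, F(8)=21, F(9)=34, F(10)=55, F(11)=89, F(12)=144, F(13)=233
= 233


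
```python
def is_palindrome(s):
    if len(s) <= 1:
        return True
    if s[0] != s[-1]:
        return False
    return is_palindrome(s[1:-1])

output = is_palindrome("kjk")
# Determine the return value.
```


is_palindrome("kjk")
"kjk": s[0]='k' == s[-1]='k' -> is_palindrome("j")
"j": len <= 1 -> True
= True


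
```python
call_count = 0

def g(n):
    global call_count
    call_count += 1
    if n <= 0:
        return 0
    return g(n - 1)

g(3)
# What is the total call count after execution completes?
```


g(3) calls g(2) calls ... calls g(0)
Total calls: 3 + 1 (for base case) = 4


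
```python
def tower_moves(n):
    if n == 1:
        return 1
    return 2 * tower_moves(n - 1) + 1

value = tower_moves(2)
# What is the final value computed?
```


tower_moves(2)
= 2 * tower_moves(1) + 1
Now compute bottom-up:
tower_moves(1) = 1
tower_moves(2) = 2 * 1 + 1 = 3
= 3


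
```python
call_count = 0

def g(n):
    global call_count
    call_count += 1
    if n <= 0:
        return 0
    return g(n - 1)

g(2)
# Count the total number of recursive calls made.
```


g(2) calls g(1) calls ... calls g(0)
Total calls: 2 + 1 (for base case) = 3


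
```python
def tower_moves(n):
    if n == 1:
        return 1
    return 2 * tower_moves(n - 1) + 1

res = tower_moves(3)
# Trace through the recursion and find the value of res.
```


tower_moves(3)
= 2 * tower_moves(2) + 1
= 2 * (2 * tower_moves(1) + 1) + 1
Now compute bottom-up:
tower_moves(1) = 1
tower_moves(2) = 2 * 1 + 1 = 3
tower_moves(3) = 2 * 3 + 1 = 7
= 7


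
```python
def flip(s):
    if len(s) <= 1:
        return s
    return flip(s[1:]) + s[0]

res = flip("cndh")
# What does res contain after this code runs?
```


flip("cndh")
= flip("ndh") + "c"
= flip("dh") + "n" + "c"
= flip("h") + "d" + "n" + "c"
= "h" + "d" + "n" + "c"
= "hdnc"


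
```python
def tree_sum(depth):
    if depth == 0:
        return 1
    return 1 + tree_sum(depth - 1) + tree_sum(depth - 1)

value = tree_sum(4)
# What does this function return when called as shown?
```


tree_sum(4)
= 1 + tree_sum(3) + tree_sum(3)
= 1 + 2 * tree_sum(3)
tree_sum(k) = 2^(k+1) - 1
tree_sum(0) = 1
tree_sum(1) = 3
tree_sum(2) = 7
tree_sum(3) = 15
tree_sum(4) = 31
tree_sum(4) = 2^5 - 1 = 31


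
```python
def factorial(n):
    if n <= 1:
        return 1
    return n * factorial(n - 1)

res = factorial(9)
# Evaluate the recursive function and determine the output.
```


factorial(9)
= 9 * factorial(8)
= 9 * 8 * factorial(7)
= 9 * 8 * 7 * factorial(6)
= 9 * 8 * 7 * 6 * factorial(5)
= 9 * 8 * 7 * 6 * 5 * factorial(4)
= 9 * 8 * 7 * 6 * 5 * 4 * factorial(3)
= 9 * 8 * 7 * 6 * 5 * 4 * 3 * factorial(2)
= 9 * 8 * 7 * 6 * 5 * 4 * 3 * 2 * factorial(1)
= 9 * 8 * 7 * 6 * 5 * 4 * 3 * 2 * 1
= 362880


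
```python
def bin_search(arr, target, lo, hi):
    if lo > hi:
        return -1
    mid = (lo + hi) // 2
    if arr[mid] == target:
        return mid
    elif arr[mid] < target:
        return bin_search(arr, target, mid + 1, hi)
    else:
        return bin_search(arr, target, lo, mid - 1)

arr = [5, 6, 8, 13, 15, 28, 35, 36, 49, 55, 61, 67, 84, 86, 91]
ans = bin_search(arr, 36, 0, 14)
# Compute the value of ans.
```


bin_search(arr, 36, 0, 14)
lo=0, hi=14, mid=7, arr[mid]=36
arr[7] == 36, found at index 7
= 7


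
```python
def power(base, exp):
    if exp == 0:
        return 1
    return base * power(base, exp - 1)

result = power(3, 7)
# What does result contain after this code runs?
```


power(3, 7)
= 3 * power(3, 6)
= 3 * 3 * power(3, 5)
= 3 * 3 * 3 * power(3, 4)
= 3 * 3 * 3 * 3 * power(3, 3)
= 3 * 3 * 3 * 3 * 3 * power(3, 2)
= 3 * 3 * 3 * 3 * 3 * 3 * power(3, 1)
= 3 * 3 * 3 * 3 * 3 * 3 * 3 * power(3, 0)
= 3 * 3 * 3 * 3 * 3 * 3 * 3 * 1
= 2187


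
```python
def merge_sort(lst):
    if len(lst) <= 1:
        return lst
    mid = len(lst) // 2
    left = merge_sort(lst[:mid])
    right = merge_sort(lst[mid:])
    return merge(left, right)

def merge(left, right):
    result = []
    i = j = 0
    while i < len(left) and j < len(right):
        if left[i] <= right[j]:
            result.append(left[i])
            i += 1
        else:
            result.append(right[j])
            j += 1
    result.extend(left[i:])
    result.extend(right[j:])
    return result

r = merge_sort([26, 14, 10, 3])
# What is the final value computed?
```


merge_sort([26, 14, 10, 3])
Split into [26, 14] and [10, 3]
Left sorted: [14, 26]
Right sorted: [3, 10]
Merge [14, 26] and [3, 10]
= [3, 10, 14, 26]


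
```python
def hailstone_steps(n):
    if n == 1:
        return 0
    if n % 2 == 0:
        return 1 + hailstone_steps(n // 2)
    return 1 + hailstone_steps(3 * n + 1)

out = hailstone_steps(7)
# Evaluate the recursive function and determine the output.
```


hailstone_steps(7)
7 is odd -> 3*7+1 = 22 -> hailstone_steps(22)
22 is even -> hailstone_steps(11)
11 is odd -> 3*11+1 = 34 -> hailstone_steps(34)
34 is even -> hailstone_steps(17)
17 is odd -> 3*17+1 = 52 -> hailstone_steps(52)
52 is even -> hailstone_steps(26)
26 is even -> hailstone_steps(13)
13 is odd -> 3*13+1 = 40 -> hailstone_steps(40)
40 is even -> hailstone_steps(20)
20 is even -> hailstone_steps(10)
10 is even -> hailstone_steps(5)
5 is odd -> 3*5+1 = 16 -> hailstone_steps(16)
16 is even -> hailstone_steps(8)
8 is even -> hailstone_steps(4)
4 is even -> hailstone_steps(2)
2 is even -> hailstone_steps(1)
Reached 1 after 16 steps
= 16


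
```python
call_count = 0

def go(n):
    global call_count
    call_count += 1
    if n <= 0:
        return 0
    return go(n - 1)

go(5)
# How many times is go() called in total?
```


go(5) calls go(4) calls ... calls go(0)
Total calls: 5 + 1 (for base case) = 6


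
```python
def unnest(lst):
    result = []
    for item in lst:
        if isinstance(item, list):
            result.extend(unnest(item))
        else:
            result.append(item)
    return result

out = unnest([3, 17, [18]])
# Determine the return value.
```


unnest([3, 17, [18]])
Processing each element:
  3 is not a list -> append 3
  17 is not a list -> append 17
  [18] is a list -> unnest recursively -> [18]
= [3, 17, 18]


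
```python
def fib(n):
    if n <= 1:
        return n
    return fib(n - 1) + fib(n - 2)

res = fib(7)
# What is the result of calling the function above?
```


fib(7)
= fib(6) + fib(5)
= (fib(5) + fib(4)) + fib(5)
Computing bottom-up: fib(0)=0, fib(1)=1, fib(2)=1, fib(3)=2, fib(4)=3, fib(5)=5, fib(6)=8, fib(7)=13
= 13


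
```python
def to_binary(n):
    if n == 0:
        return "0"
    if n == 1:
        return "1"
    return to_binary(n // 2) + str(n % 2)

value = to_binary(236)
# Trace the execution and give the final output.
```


to_binary(236)
= to_binary(118) + "0"
= to_binary(59) + "0" + "0"
= to_binary(29) + "1" + "0" + "0"
= to_binary(14) + "1" + "1" + "0" + "0"
= to_binary(7) + "0" + "1" + "1" + "0" + "0"
= to_binary(3) + "1" + "0" + "1" + "1" + "0" + "0"
= to_binary(1) + "1" + "1" + "0" + "1" + "1" + "0" + "0"
= "1" + "1" + "1" + "0" + "1" + "1" + "0" + "0"
= "11101100"


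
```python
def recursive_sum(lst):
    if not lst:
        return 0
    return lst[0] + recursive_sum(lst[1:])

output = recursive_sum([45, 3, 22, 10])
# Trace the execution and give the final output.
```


recursive_sum([45, 3, 22, 10])
= 45 + recursive_sum([3, 22, 10])
= 45 + 3 + recursive_sum([22, 10])
= 45 + 3 + 22 + recursive_sum([10])
= 45 + 3 + 22 + 10 + recursive_sum([])
= 45 + 3 + 22 + 10 + 0
= 80


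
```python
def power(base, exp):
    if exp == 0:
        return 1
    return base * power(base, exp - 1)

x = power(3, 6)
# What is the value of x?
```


power(3, 6)
= 3 * power(3, 5)
= 3 * 3 * power(3, 4)
= 3 * 3 * 3 * power(3, 3)
= 3 * 3 * 3 * 3 * power(3, 2)
= 3 * 3 * 3 * 3 * 3 * power(3, 1)
= 3 * 3 * 3 * 3 * 3 * 3 * power(3, 0)
= 3 * 3 * 3 * 3 * 3 * 3 * 1
= 729


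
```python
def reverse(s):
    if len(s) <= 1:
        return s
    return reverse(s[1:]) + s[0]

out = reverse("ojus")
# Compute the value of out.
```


reverse("ojus")
= reverse("jus") + "o"
= reverse("us") + "j" + "o"
= reverse("s") + "u" + "j" + "o"
= "s" + "u" + "j" + "o"
= "sujo"


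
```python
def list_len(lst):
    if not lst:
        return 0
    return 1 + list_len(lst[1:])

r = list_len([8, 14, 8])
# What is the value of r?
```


list_len([8, 14, 8])
= 1 + list_len([14, 8])
= 1 + 1 + list_len([8])
= 1 + 1 + 1 + list_len([])
= 1 + 1 + 1 + 0
= 3


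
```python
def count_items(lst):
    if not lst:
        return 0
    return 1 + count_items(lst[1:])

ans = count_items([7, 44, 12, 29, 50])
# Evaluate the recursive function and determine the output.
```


count_items([7, 44, 12, 29, 50])
= 1 + count_items([44, 12, 29, 50])
= 1 + 1 + count_items([12, 29, 50])
= 1 + 1 + 1 + count_items([29, 50])
= 1 + 1 + 1 + 1 + count_items([50])
= 1 + 1 + 1 + 1 + 1 + count_items([])
= 1 + 1 + 1 + 1 + 1 + 0
= 5


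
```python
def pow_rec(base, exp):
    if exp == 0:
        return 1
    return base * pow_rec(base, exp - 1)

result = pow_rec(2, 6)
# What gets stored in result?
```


pow_rec(2, 6)
= 2 * pow_rec(2, 5)
= 2 * 2 * pow_rec(2, 4)
= 2 * 2 * 2 * pow_rec(2, 3)
= 2 * 2 * 2 * 2 * pow_rec(2, 2)
= 2 * 2 * 2 * 2 * 2 * pow_rec(2, 1)
= 2 * 2 * 2 * 2 * 2 * 2 * pow_rec(2, 0)
= 2 * 2 * 2 * 2 * 2 * 2 * 1
= 64


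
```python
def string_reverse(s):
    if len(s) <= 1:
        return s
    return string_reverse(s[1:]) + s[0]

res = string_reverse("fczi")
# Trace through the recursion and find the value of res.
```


string_reverse("fczi")
= string_reverse("czi") + "f"
= string_reverse("zi") + "c" + "f"
= string_reverse("i") + "z" + "c" + "f"
= "i" + "z" + "c" + "f"
= "izcf"


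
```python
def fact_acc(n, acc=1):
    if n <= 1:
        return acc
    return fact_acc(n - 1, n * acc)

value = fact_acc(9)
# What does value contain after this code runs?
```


fact_acc(9, 1)
= fact_acc(8, 9 * 1) = fact_acc(8, 9)
= fact_acc(7, 8 * 9) = fact_acc(7, 72)
= fact_acc(6, 7 * 72) = fact_acc(6, 504)
= fact_acc(5, 6 * 504) = fact_acc(5, 3024)
= fact_acc(4, 5 * 3024) = fact_acc(4, 15120)
= fact_acc(3, 4 * 15120) = fact_acc(3, 60480)
= fact_acc(2, 3 * 60480) = fact_acc(2, 181440)
= fact_acc(1, 2 * 181440) = fact_acc(1, 362880)
n <= 1, return acc = 362880


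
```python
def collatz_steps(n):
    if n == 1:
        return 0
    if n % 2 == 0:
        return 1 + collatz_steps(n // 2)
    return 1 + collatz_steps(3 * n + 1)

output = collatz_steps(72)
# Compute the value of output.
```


collatz_steps(72)
72 is even -> collatz_steps(36)
36 is even -> collatz_steps(18)
18 is even -> collatz_steps(9)
9 is odd -> 3*9+1 = 28 -> collatz_steps(28)
28 is even -> collatz_steps(14)
14 is even -> collatz_steps(7)
7 is odd -> 3*7+1 = 22 -> collatz_steps(22)
22 is even -> collatz_steps(11)
11 is odd -> 3*11+1 = 34 -> collatz_steps(34)
34 is even -> collatz_steps(17)
17 is odd -> 3*17+1 = 52 -> collatz_steps(52)
52 is even -> collatz_steps(26)
26 is even -> collatz_steps(13)
13 is odd -> 3*13+1 = 40 -> collatz_steps(40)
40 is even -> collatz_steps(20)
20 is even -> collatz_steps(10)
10 is even -> collatz_steps(5)
5 is odd -> 3*5+1 = 16 -> collatz_steps(16)
16 is even -> collatz_steps(8)
8 is even -> collatz_steps(4)
4 is even -> collatz_steps(2)
2 is even -> collatz_steps(1)
Reached 1 after 22 steps
= 22


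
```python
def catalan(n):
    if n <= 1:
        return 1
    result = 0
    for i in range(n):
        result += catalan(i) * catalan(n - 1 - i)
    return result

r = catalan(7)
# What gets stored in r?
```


catalan(7)
= sum of catalan(i) * catalan(7-1-i) for i in 0..6
First compute sub-values bottom-up:
  catalan(0) = 1, catalan(1) = 1
  catalan(2) = 1*1 + 1*1 = 2
  catalan(3) = 1*2 + 1*1 + 2*1 = 5
  catalan(4) = 1*5 + 1*2 + 2*1 + 5*1 = 14
  catalan(5) = 1*14 + 1*5 + 2*2 + 5*1 + 14*1 = 42
  catalan(6) = 1*42 + 1*14 + 2*5 + 5*2 + 14*1 + 42*1 = 132
Now catalan(7):
  catalan(0)*catalan(6) = 1*132 = 132
  catalan(1)*catalan(5) = 1*42 = 42
  catalan(2)*catalan(4) = 2*14 = 28
  catalan(3)*catalan(3) = 5*5 = 25
  catalan(4)*catalan(2) = 14*2 = 28
  catalan(5)*catalan(1) = 42*1 = 42
  catalan(6)*catalan(0) = 132*1 = 132
= 132 + 42 + 28 + 25 + 28 + 42 + 132
= 429


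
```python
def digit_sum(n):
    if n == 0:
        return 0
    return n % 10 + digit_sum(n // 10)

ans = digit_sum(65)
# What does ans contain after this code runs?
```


digit_sum(65)
= 5 + digit_sum(6)
= 5 + 6 + digit_sum(0)
= 5 + 6 + 0
= 11


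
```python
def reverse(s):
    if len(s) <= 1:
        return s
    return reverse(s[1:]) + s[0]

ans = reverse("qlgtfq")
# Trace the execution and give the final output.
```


reverse("qlgtfq")
= reverse("lgtfq") + "q"
= reverse("gtfq") + "l" + "q"
= reverse("tfq") + "g" + "l" + "q"
= reverse("fq") + "t" + "g" + "l" + "q"
= reverse("q") + "f" + "t" + "g" + "l" + "q"
= "q" + "f" + "t" + "g" + "l" + "q"
= "qftglq"


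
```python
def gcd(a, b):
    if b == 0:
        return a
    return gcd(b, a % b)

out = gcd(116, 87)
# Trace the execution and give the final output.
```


gcd(116, 87)
= gcd(87, 116 % 87) = gcd(87, 29)
= gcd(29, 87 % 29) = gcd(29, 0)
b == 0, return a = 29


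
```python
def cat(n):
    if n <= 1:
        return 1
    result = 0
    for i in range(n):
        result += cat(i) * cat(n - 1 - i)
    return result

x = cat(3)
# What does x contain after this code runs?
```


cat(3)
= sum of cat(i) * cat(3-1-i) for i in 0..2
First compute sub-values bottom-up:
  cat(0) = 1, cat(1) = 1
  cat(2) = 1*1 + 1*1 = 2
Now cat(3):
  cat(0)*cat(2) = 1*2 = 2
  cat(1)*cat(1) = 1*1 = 1
  cat(2)*cat(0) = 2*1 = 2
= 2 + 1 + 2
= 5


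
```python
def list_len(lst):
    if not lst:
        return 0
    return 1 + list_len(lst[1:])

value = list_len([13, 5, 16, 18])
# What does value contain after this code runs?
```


list_len([13, 5, 16, 18])
= 1 + list_len([5, 16, 18])
= 1 + 1 + list_len([16, 18])
= 1 + 1 + 1 + list_len([18])
= 1 + 1 + 1 + 1 + list_len([])
= 1 + 1 + 1 + 1 + 0
= 4


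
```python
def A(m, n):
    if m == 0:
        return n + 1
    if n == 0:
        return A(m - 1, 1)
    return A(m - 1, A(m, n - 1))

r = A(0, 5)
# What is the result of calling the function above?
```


A(0, 5)
m == 0: return 5 + 1 = 6
= 6


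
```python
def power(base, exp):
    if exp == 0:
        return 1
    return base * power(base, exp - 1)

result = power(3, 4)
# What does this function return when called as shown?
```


power(3, 4)
= 3 * power(3, 3)
= 3 * 3 * power(3, 2)
= 3 * 3 * 3 * power(3, 1)
= 3 * 3 * 3 * 3 * power(3, 0)
= 3 * 3 * 3 * 3 * 1
= 81


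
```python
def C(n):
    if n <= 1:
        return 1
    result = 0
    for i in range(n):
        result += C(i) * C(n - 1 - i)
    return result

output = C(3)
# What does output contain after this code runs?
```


C(3)
= sum of C(i) * C(3-1-i) for i in 0..2
First compute sub-values bottom-up:
  C(0) = 1, C(1) = 1
  C(2) = 1*1 + 1*1 = 2
Now C(3):
  C(0)*C(2) = 1*2 = 2
  C(1)*C(1) = 1*1 = 1
  C(2)*C(0) = 2*1 = 2
= 2 + 1 + 2
= 5


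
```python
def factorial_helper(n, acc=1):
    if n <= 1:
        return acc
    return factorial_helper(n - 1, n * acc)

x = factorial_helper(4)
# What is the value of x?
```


factorial_helper(4, 1)
= factorial_helper(3, 4 * 1) = factorial_helper(3, 4)
= factorial_helper(2, 3 * 4) = factorial_helper(2, 12)
= factorial_helper(1, 2 * 12) = factorial_helper(1, 24)
n <= 1, return acc = 24


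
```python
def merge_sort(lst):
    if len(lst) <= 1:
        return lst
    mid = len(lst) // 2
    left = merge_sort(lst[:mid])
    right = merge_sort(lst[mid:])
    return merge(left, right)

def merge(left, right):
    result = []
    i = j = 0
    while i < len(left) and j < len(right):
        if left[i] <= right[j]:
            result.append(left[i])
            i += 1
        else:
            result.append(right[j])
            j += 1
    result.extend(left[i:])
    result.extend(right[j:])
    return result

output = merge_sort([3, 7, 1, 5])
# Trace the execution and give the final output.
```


merge_sort([3, 7, 1, 5])
Split into [3, 7] and [1, 5]
Left sorted: [3, 7]
Right sorted: [1, 5]
Merge [3, 7] and [1, 5]
= [1, 3, 5, 7]


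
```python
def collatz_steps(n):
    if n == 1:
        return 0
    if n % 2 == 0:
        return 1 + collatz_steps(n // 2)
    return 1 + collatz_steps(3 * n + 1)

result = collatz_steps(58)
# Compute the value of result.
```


collatz_steps(58)
58 is even -> collatz_steps(29)
29 is odd -> 3*29+1 = 88 -> collatz_steps(88)
88 is even -> collatz_steps(44)
44 is even -> collatz_steps(22)
22 is even -> collatz_steps(11)
11 is odd -> 3*11+1 = 34 -> collatz_steps(34)
34 is even -> collatz_steps(17)
17 is odd -> 3*17+1 = 52 -> collatz_steps(52)
52 is even -> collatz_steps(26)
26 is even -> collatz_steps(13)
13 is odd -> 3*13+1 = 40 -> collatz_steps(40)
40 is even -> collatz_steps(20)
20 is even -> collatz_steps(10)
10 is even -> collatz_steps(5)
5 is odd -> 3*5+1 = 16 -> collatz_steps(16)
16 is even -> collatz_steps(8)
8 is even -> collatz_steps(4)
4 is even -> collatz_steps(2)
2 is even -> collatz_steps(1)
Reached 1 after 19 steps
= 19


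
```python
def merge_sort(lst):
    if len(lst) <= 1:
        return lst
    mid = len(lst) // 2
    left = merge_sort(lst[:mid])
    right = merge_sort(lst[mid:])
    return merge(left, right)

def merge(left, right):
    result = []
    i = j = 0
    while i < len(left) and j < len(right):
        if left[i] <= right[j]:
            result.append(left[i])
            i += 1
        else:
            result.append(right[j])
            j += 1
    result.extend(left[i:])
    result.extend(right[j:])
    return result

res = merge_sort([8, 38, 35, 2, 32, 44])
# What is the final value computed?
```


merge_sort([8, 38, 35, 2, 32, 44])
Split into [8, 38, 35] and [2, 32, 44]
Left sorted: [8, 35, 38]
Right sorted: [2, 32, 44]
Merge [8, 35, 38] and [2, 32, 44]
= [2, 8, 32, 35, 38, 44]


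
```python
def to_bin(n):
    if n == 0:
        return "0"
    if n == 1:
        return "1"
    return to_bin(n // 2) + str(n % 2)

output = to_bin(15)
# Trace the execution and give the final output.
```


to_bin(15)
= to_bin(7) + "1"
= to_bin(3) + "1" + "1"
= to_bin(1) + "1" + "1" + "1"
= "1" + "1" + "1" + "1"
= "1111"


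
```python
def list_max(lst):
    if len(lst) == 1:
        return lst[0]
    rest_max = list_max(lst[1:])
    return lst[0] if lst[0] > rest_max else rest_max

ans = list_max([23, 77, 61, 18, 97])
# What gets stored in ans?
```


list_max([23, 77, 61, 18, 97])
= compare 23 with list_max([77, 61, 18, 97])
= compare 77 with list_max([61, 18, 97])
= compare 61 with list_max([18, 97])
= compare 18 with list_max([97])
Base: list_max([97]) = 97
compare 18 with 97: max = 97
compare 61 with 97: max = 97
compare 77 with 97: max = 97
compare 23 with 97: max = 97
= 97


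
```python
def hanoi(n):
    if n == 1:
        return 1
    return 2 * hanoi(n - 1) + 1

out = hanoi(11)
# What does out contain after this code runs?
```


hanoi(11)
= 2 * hanoi(10) + 1
= 2 * (2 * hanoi(9) + 1) + 1
= 2 * (2 * (2 * hanoi(8) + 1) + 1) + 1
= 2 * (2 * (2 * (2 * hanoi(7) + 1) + 1) + 1) + 1
= 2 * (2 * (2 * (2 * (2 * hanoi(6) + 1) + 1) + 1) + 1) + 1
= 2 * (2 * (2 * (2 * (2 * (2 * hanoi(5) + 1) + 1) + 1) + 1) + 1) + 1
= 2 * (2 * (2 * (2 * (2 * (2 * (2 * hanoi(4) + 1) + 1) + 1) + 1) + 1) + 1) + 1
= 2 * (2 * (2 * (2 * (2 * (2 * (2 * (2 * hanoi(3) + 1) + 1) + 1) + 1) + 1) + 1) + 1) + 1
= 2 * (2 * (2 * (2 * (2 * (2 * (2 * (2 * (2 * hanoi(2) + 1) + 1) + 1) + 1) + 1) + 1) + 1) + 1) + 1
= 2 * (2 * (2 * (2 * (2 * (2 * (2 * (2 * (2 * (2 * hanoi(1) + 1) + 1) + 1) + 1) + 1) + 1) + 1) + 1) + 1) + 1
Now compute bottom-up:
hanoi(1) = 1
hanoi(2) = 2 * 1 + 1 = 3
hanoi(3) = 2 * 3 + 1 = 7
hanoi(4) = 2 * 7 + 1 = 15
hanoi(5) = 2 * 15 + 1 = 31
hanoi(6) = 2 * 31 + 1 = 63
hanoi(7) = 2 * 63 + 1 = 127
hanoi(8) = 2 * 127 + 1 = 255
hanoi(9) = 2 * 255 + 1 = 511
hanoi(10) = 2 * 511 + 1 = 1023
hanoi(11) = 2 * 1023 + 1 = 2047
= 2047


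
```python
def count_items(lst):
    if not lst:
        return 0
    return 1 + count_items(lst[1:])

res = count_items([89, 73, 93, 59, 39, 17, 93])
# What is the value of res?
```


count_items([89, 73, 93, 59, 39, 17, 93])
= 1 + count_items([73, 93, 59, 39, 17, 93])
= 1 + 1 + count_items([93, 59, 39, 17, 93])
= 1 + 1 + 1 + count_items([59, 39, 17, 93])
= 1 + 1 + 1 + 1 + count_items([39, 17, 93])
= 1 + 1 + 1 + 1 + 1 + count_items([17, 93])
= 1 + 1 + 1 + 1 + 1 + 1 + count_items([93])
= 1 + 1 + 1 + 1 + 1 + 1 + 1 + count_items([])
= 1 + 1 + 1 + 1 + 1 + 1 + 1 + 0
= 7


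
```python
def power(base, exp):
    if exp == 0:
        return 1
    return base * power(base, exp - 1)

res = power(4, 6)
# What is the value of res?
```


power(4, 6)
= 4 * power(4, 5)
= 4 * 4 * power(4, 4)
= 4 * 4 * 4 * power(4, 3)
= 4 * 4 * 4 * 4 * power(4, 2)
= 4 * 4 * 4 * 4 * 4 * power(4, 1)
= 4 * 4 * 4 * 4 * 4 * 4 * power(4, 0)
= 4 * 4 * 4 * 4 * 4 * 4 * 1
= 4096


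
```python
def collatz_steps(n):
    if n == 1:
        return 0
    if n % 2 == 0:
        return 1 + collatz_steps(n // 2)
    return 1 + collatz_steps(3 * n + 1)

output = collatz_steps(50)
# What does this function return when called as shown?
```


collatz_steps(50)
50 is even -> collatz_steps(25)
25 is odd -> 3*25+1 = 76 -> collatz_steps(76)
76 is even -> collatz_steps(38)
38 is even -> collatz_steps(19)
19 is odd -> 3*19+1 = 58 -> collatz_steps(58)
58 is even -> collatz_steps(29)
29 is odd -> 3*29+1 = 88 -> collatz_steps(88)
88 is even -> collatz_steps(44)
44 is even -> collatz_steps(22)
22 is even -> collatz_steps(11)
11 is odd -> 3*11+1 = 34 -> collatz_steps(34)
34 is even -> collatz_steps(17)
17 is odd -> 3*17+1 = 52 -> collatz_steps(52)
52 is even -> collatz_steps(26)
26 is even -> collatz_steps(13)
13 is odd -> 3*13+1 = 40 -> collatz_steps(40)
40 is even -> collatz_steps(20)
20 is even -> collatz_steps(10)
10 is even -> collatz_steps(5)
5 is odd -> 3*5+1 = 16 -> collatz_steps(16)
16 is even -> collatz_steps(8)
8 is even -> collatz_steps(4)
4 is even -> collatz_steps(2)
2 is even -> collatz_steps(1)
Reached 1 after 24 steps
= 24
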